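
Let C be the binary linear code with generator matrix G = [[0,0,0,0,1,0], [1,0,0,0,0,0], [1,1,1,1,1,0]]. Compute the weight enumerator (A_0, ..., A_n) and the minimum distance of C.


Weight distribution: A_0 = 1, A_1 = 2, A_2 = 1, A_3 = 1, A_4 = 2, A_5 = 1. Minimum distance d = 1.

Enumerate all 2^3 = 8 messages m ∈ F_2^3.
For each, compute codeword c = mG in F_2^6, then tally its weight.
  m = 000 → c = 000000, weight = 0.
  m = 100 → c = 000010, weight = 1.
  m = 010 → c = 100000, weight = 1.
  m = 110 → c = 100010, weight = 2.
  m = 001 → c = 111110, weight = 5.
  m = 101 → c = 111100, weight = 4.
  m = 011 → c = 011110, weight = 4.
  m = 111 → c = 011100, weight = 3.
Tally weights:
  weight 0: 1 codewords.
  weight 1: 2 codewords.
  weight 2: 1 codewords.
  weight 3: 1 codewords.
  weight 4: 2 codewords.
  weight 5: 1 codewords.
Minimum distance d = smallest w > 0 with A_w > 0 = 1.
Sanity: Σ A_w = 8 = 2^3 = 8 ✓.


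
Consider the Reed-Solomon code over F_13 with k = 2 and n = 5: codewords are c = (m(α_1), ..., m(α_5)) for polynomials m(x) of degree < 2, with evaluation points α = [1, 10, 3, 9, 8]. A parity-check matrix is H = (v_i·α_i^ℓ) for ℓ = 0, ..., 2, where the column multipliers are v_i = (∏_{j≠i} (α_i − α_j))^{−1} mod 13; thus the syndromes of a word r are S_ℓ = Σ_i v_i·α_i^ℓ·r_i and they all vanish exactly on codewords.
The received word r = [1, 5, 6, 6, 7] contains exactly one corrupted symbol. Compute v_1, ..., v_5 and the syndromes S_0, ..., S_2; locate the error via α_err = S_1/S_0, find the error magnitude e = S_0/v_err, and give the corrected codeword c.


S = (8, 11, 7), error at position 3, error magnitude e = 7, c = [1, 5, 12, 6, 7].

Step 1: column multipliers v_i = (∏_{j≠i}(α_i − α_j))^{−1} mod 13.
  i = 1 (α = 1): (1−10)(1−3)(1−9)(1−8) = (−9)·(−2)·(−8)·(−7) = 1008 ≡ 7, so v_1 = 7^{−1} = 2 (mod 13).
  i = 2 (α = 10): (10−1)(10−3)(10−9)(10−8) = 9·7·1·2 = 126 ≡ 9, so v_2 = 9^{−1} = 3 (mod 13).
  i = 3 (α = 3): (3−1)(3−10)(3−9)(3−8) = 2·(−7)·(−6)·(−5) = −420 ≡ 9, so v_3 = 9^{−1} = 3 (mod 13).
  i = 4 (α = 9): (9−1)(9−10)(9−3)(9−8) = 8·(−1)·6·1 = −48 ≡ 4, so v_4 = 4^{−1} = 10 (mod 13).
  i = 5 (α = 8): (8−1)(8−10)(8−3)(8−9) = 7·(−2)·5·(−1) = 70 ≡ 5, so v_5 = 5^{−1} = 8 (mod 13).
  v = [2, 3, 3, 10, 8].
Step 2: syndromes of r = [1, 5, 6, 6, 7] (all sums mod 13).
  S_0 = Σ v_i r_i = 2·1 + 3·5 + 3·6 + 10·6 + 8·7 = 151 ≡ 8.
  S_1 = Σ v_i α_i r_i = 2·1·1 + 3·10·5 + 3·3·6 + 10·9·6 + 8·8·7 = 1194 ≡ 11.
  α_i^2 mod 13 = [1, 9, 9, 3, 12].
  S_2 = Σ v_i α_i^2 r_i = 2·1·1 + 3·9·5 + 3·9·6 + 10·3·6 + 8·12·7 = 1151 ≡ 7.
  S = (8, 11, 7) ≠ 0, so r is not a codeword (an error is present).
Step 3: locate the error. For a single error e at position i, S_ℓ = v_i·e·α_i^ℓ, so α_err = S_1/S_0.
  S_0^{−1} = 8^{−1} = 5 (mod 13), so α_err = 11·5 = 55 ≡ 3 = α_3. Error position i = 3.
  Consistency check: S_2/S_1 = 7·6 = 42 ≡ 3 = α_err ✓ (single-error assumption holds).
Step 4: error magnitude e = S_0/v_3 = S_0·∏_{j≠3}(α_3 − α_j) = 8·9 = 72 ≡ 7 (mod 13).
Step 5: correct position 3: c_3 = r_3 − e = 6 − 7 ≡ 12 (mod 13). Hence c = [1, 5, 12, 6, 7].
  Check: interpolating c through the α_i gives m(x) = 2 + 12·x (degree < 2) with m(α_i) = c_i for every i, so c is indeed a codeword.


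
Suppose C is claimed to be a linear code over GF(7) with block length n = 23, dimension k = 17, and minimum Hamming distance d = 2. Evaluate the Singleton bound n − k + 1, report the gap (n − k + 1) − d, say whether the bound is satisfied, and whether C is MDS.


Singleton RHS = n − k + 1 = 7, slack = 5, bound satisfied, not MDS.

Singleton bound: d ≤ n − k + 1.
Here n = 23, k = 17, so n − k + 1 = 7.
Given d = 2, check d ≤ 7: YES.
Slack = (n − k + 1) − d = 5.
The code is NOT MDS (slack = 5 > 0).
Description: the claimed parameters are [23, 17, 2]_7; such a code would be non-MDS.


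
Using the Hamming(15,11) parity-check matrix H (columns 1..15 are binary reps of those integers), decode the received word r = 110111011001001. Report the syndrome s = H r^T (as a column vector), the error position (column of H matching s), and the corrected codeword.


s = (0, 1, 1, 0)^T, error position = 6, corrected codeword c = 110110011001001

Compute s = H r^T mod 2 one row at a time:
  s_1 = 1 + 1 + 0 + 0 + 1 + 0 + 0 + 1 = 4 ≡ 0 (mod 2).
  s_2 = 1 + 1 + 1 + 0 + 1 + 0 + 0 + 1 = 5 ≡ 1 (mod 2).
  s_3 = 1 + 0 + 1 + 0 + 0 + 0 + 0 + 1 = 3 ≡ 1 (mod 2).
  s_4 = 1 + 0 + 1 + 0 + 1 + 0 + 0 + 1 = 4 ≡ 0 (mod 2).
s = (0, 1, 1, 0)^T — this equals column 6 of H (binary 0110), so error is at position 6.
Correct: flip bit 6 of r = 110111011001001 to get c = 110110011001001.


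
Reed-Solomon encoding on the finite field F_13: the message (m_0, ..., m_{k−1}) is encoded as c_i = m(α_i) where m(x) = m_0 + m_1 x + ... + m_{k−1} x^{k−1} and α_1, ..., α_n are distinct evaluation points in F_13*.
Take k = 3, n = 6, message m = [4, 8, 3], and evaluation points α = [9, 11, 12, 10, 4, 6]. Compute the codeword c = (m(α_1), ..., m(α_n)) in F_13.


c = [7, 0, 12, 7, 6, 4]

Message polynomial: m(x) = 4 + 8·x + 3·x^2 (mod 13).
For each evaluation point α_i, compute m(α_i) mod 13:
  α_1 = 9: Horner steps 3 → 9 → 7, so m(9) = 7.
  α_2 = 11: Horner steps 3 → 2 → 0, so m(11) = 0.
  α_3 = 12: Horner steps 3 → 5 → 12, so m(12) = 12.
  α_4 = 10: Horner steps 3 → 12 → 7, so m(10) = 7.
  α_5 = 4: Horner steps 3 → 7 → 6, so m(4) = 6.
  α_6 = 6: Horner steps 3 → 0 → 4, so m(6) = 4.
Codeword c = [7, 0, 12, 7, 6, 4] ∈ F_13^6.


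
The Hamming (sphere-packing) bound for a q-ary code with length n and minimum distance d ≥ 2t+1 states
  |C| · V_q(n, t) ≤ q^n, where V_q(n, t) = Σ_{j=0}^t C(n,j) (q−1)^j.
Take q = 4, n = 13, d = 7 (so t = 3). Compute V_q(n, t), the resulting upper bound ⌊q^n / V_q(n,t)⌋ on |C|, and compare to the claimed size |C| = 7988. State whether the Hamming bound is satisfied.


V_q(n, t) = 8464, q^n = 67108864, Hamming bound = 7928, |C| = 7988 > bound (violated).

Step 1: Compute V_q(n, t) = Σ_{j=0}^3 C(n, j) (q−1)^j.
  j = 0: C(13,0)·(3)^0 = 1·1 = 1.
  j = 1: C(13,1)·(3)^1 = 13·3 = 39.
  j = 2: C(13,2)·(3)^2 = 78·9 = 702.
  j = 3: C(13,3)·(3)^3 = 286·27 = 7722.
  V_q(n, t) = 1 + 39 + 702 + 7722 = 8464.
Step 2: q^n = 4^13 = 67108864.
Step 3: Hamming bound ⌊q^n / V_q(n,t)⌋ = ⌊67108864/8464⌋ = 7928.
Step 4: Compare |C| = 7988 to 7928: violated.
The claimed |C| lies above the Hamming bound, so no 4-ary code of length 13 with d ≥ 7 can have 7988 codewords.


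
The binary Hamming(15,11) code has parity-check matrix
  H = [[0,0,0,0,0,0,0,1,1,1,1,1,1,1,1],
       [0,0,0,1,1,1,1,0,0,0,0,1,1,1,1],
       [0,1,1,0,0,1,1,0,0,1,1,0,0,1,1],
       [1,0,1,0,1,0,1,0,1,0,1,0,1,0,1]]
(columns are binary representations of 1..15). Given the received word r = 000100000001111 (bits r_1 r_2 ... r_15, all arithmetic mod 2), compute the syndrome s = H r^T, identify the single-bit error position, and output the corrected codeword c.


s = (0, 1, 0, 0)^T, error position = 4, corrected codeword c = 000000000001111

Compute s = H r^T mod 2 one row at a time:
  s_1 = 0 + 0 + 0 + 0 + 1 + 1 + 1 + 1 = 4 ≡ 0 (mod 2).
  s_2 = 1 + 0 + 0 + 0 + 1 + 1 + 1 + 1 = 5 ≡ 1 (mod 2).
  s_3 = 0 + 0 + 0 + 0 + 0 + 0 + 1 + 1 = 2 ≡ 0 (mod 2).
  s_4 = 0 + 0 + 0 + 0 + 0 + 0 + 1 + 1 = 2 ≡ 0 (mod 2).
s = (0, 1, 0, 0)^T — this equals column 4 of H (binary 0100), so error is at position 4.
Correct: flip bit 4 of r = 000100000001111 to get c = 000000000001111.


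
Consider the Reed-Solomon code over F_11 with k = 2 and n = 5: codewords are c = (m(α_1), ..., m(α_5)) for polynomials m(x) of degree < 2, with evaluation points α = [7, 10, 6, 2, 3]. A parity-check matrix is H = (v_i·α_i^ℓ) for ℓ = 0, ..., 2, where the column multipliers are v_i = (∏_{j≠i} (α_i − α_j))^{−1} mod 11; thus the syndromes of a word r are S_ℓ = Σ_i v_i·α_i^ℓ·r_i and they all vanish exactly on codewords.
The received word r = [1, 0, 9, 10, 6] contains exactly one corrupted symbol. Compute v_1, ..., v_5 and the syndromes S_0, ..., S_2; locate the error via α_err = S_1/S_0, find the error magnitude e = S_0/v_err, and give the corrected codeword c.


S = (1, 6, 3), error at position 3, error magnitude e = 4, c = [1, 0, 5, 10, 6].

Step 1: column multipliers v_i = (∏_{j≠i}(α_i − α_j))^{−1} mod 11.
  i = 1 (α = 7): (7−10)(7−6)(7−2)(7−3) = (−3)·1·5·4 = −60 ≡ 6, so v_1 = 6^{−1} = 2 (mod 11).
  i = 2 (α = 10): (10−7)(10−6)(10−2)(10−3) = 3·4·8·7 = 672 ≡ 1, so v_2 = 1^{−1} = 1 (mod 11).
  i = 3 (α = 6): (6−7)(6−10)(6−2)(6−3) = (−1)·(−4)·4·3 = 48 ≡ 4, so v_3 = 4^{−1} = 3 (mod 11).
  i = 4 (α = 2): (2−7)(2−10)(2−6)(2−3) = (−5)·(−8)·(−4)·(−1) = 160 ≡ 6, so v_4 = 6^{−1} = 2 (mod 11).
  i = 5 (α = 3): (3−7)(3−10)(3−6)(3−2) = (−4)·(−7)·(−3)·1 = −84 ≡ 4, so v_5 = 4^{−1} = 3 (mod 11).
  v = [2, 1, 3, 2, 3].
Step 2: syndromes of r = [1, 0, 9, 10, 6] (all sums mod 11).
  S_0 = Σ v_i r_i = 2·1 + 1·0 + 3·9 + 2·10 + 3·6 = 67 ≡ 1.
  S_1 = Σ v_i α_i r_i = 2·7·1 + 1·10·0 + 3·6·9 + 2·2·10 + 3·3·6 = 270 ≡ 6.
  α_i^2 mod 11 = [5, 1, 3, 4, 9].
  S_2 = Σ v_i α_i^2 r_i = 2·5·1 + 1·1·0 + 3·3·9 + 2·4·10 + 3·9·6 = 333 ≡ 3.
  S = (1, 6, 3) ≠ 0, so r is not a codeword (an error is present).
Step 3: locate the error. For a single error e at position i, S_ℓ = v_i·e·α_i^ℓ, so α_err = S_1/S_0.
  S_0^{−1} = 1^{−1} = 1 (mod 11), so α_err = 6·1 = 6 ≡ 6 = α_3. Error position i = 3.
  Consistency check: S_2/S_1 = 3·2 = 6 ≡ 6 = α_err ✓ (single-error assumption holds).
Step 4: error magnitude e = S_0/v_3 = S_0·∏_{j≠3}(α_3 − α_j) = 1·4 = 4 ≡ 4 (mod 11).
Step 5: correct position 3: c_3 = r_3 − e = 9 − 4 ≡ 5 (mod 11). Hence c = [1, 0, 5, 10, 6].
  Check: interpolating c through the α_i gives m(x) = 7 + 7·x (degree < 2) with m(α_i) = c_i for every i, so c is indeed a codeword.


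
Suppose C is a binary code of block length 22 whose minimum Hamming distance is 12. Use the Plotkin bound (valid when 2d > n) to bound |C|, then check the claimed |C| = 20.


Plotkin bound M ≤ 12; given |C| = 20 > bound (violated).

Check applicability: 2d = 24, n = 22.
2d − n = 2 > 0, so Plotkin applies.
Compute d/(2d−n) = 12/2 ≈ 6.0000.
⌊d/(2d−n)⌋ = 6.
Plotkin bound: M ≤ 2·6 = 12.
Given |C| = 20, check: VIOLATED.
This |C| is above the Plotkin bound, so no binary code with n = 22, d = 12 and 20 codewords exists.


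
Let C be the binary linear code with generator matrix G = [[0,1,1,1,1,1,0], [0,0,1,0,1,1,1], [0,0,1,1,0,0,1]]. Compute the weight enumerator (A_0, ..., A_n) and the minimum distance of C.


Weight distribution: A_0 = 1, A_2 = 1, A_3 = 3, A_4 = 2, A_5 = 1. Minimum distance d = 2.

Enumerate all 2^3 = 8 messages m ∈ F_2^3.
For each, compute codeword c = mG in F_2^7, then tally its weight.
  m = 000 → c = 0000000, weight = 0.
  m = 100 → c = 0111110, weight = 5.
  m = 010 → c = 0010111, weight = 4.
  m = 110 → c = 0101001, weight = 3.
  m = 001 → c = 0011001, weight = 3.
  m = 101 → c = 0100111, weight = 4.
  m = 011 → c = 0001110, weight = 3.
  m = 111 → c = 0110000, weight = 2.
Tally weights:
  weight 0: 1 codewords.
  weight 2: 1 codewords.
  weight 3: 3 codewords.
  weight 4: 2 codewords.
  weight 5: 1 codewords.
Minimum distance d = smallest w > 0 with A_w > 0 = 2.
Sanity: Σ A_w = 8 = 2^3 = 8 ✓.


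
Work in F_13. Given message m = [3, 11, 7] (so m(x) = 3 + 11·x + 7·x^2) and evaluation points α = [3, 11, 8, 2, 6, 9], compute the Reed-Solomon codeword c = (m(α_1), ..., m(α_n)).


c = [8, 9, 6, 1, 9, 6]

Message polynomial: m(x) = 3 + 11·x + 7·x^2 (mod 13).
For each evaluation point α_i, compute m(α_i) mod 13:
  α_1 = 3: Horner steps 7 → 6 → 8, so m(3) = 8.
  α_2 = 11: Horner steps 7 → 10 → 9, so m(11) = 9.
  α_3 = 8: Horner steps 7 → 2 → 6, so m(8) = 6.
  α_4 = 2: Horner steps 7 → 12 → 1, so m(2) = 1.
  α_5 = 6: Horner steps 7 → 1 → 9, so m(6) = 9.
  α_6 = 9: Horner steps 7 → 9 → 6, so m(9) = 6.
Codeword c = [8, 9, 6, 1, 9, 6] ∈ F_13^6.


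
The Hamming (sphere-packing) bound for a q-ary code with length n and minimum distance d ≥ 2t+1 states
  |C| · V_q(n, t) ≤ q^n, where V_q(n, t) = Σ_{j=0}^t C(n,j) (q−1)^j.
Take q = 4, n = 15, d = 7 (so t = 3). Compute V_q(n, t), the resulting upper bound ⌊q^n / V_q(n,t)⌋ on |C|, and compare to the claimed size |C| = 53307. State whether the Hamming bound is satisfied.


V_q(n, t) = 13276, q^n = 1073741824, Hamming bound = 80878, |C| = 53307 ≤ bound (satisfied).

Step 1: Compute V_q(n, t) = Σ_{j=0}^3 C(n, j) (q−1)^j.
  j = 0: C(15,0)·(3)^0 = 1·1 = 1.
  j = 1: C(15,1)·(3)^1 = 15·3 = 45.
  j = 2: C(15,2)·(3)^2 = 105·9 = 945.
  j = 3: C(15,3)·(3)^3 = 455·27 = 12285.
  V_q(n, t) = 1 + 45 + 945 + 12285 = 13276.
Step 2: q^n = 4^15 = 1073741824.
Step 3: Hamming bound ⌊q^n / V_q(n,t)⌋ = ⌊1073741824/13276⌋ = 80878.
Step 4: Compare |C| = 53307 to 80878: satisfied.
The claimed |C| lies below the Hamming bound.


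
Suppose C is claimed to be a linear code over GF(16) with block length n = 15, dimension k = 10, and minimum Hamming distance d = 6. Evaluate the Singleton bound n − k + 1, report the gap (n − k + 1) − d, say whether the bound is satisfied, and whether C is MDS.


Singleton RHS = n − k + 1 = 6, slack = 0, bound satisfied, MDS.

Singleton bound: d ≤ n − k + 1.
Here n = 15, k = 10, so n − k + 1 = 6.
Given d = 6, check d ≤ 6: YES.
Slack = (n − k + 1) − d = 0.
The code is MDS (slack = 0).
Description: the claimed parameters are [15, 10, 6]_16; such a code would be MDS (meets Singleton bound).


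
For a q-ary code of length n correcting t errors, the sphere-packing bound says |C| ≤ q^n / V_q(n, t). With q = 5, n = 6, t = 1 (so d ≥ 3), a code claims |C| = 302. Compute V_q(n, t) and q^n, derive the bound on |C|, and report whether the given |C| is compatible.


V_q(n, t) = 25, q^n = 15625, Hamming bound = 625, |C| = 302 ≤ bound (satisfied).

Step 1: Compute V_q(n, t) = Σ_{j=0}^1 C(n, j) (q−1)^j.
  j = 0: C(6,0)·(4)^0 = 1·1 = 1.
  j = 1: C(6,1)·(4)^1 = 6·4 = 24.
  V_q(n, t) = 1 + 24 = 25.
Step 2: q^n = 5^6 = 15625.
Step 3: Hamming bound ⌊q^n / V_q(n,t)⌋ = ⌊15625/25⌋ = 625.
Step 4: Compare |C| = 302 to 625: satisfied.
The claimed |C| lies below the Hamming bound.


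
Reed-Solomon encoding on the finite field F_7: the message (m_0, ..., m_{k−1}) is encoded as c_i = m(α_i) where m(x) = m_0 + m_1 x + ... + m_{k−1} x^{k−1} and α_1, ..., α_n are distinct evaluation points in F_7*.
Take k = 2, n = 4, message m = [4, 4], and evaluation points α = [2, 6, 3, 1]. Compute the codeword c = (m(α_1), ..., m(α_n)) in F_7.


c = [5, 0, 2, 1]

Message polynomial: m(x) = 4 + 4·x (mod 7).
For each evaluation point α_i, compute m(α_i) mod 7:
  α_1 = 2: Horner steps 4 → 5, so m(2) = 5.
  α_2 = 6: Horner steps 4 → 0, so m(6) = 0.
  α_3 = 3: Horner steps 4 → 2, so m(3) = 2.
  α_4 = 1: Horner steps 4 → 1, so m(1) = 1.
Codeword c = [5, 0, 2, 1] ∈ F_7^4.


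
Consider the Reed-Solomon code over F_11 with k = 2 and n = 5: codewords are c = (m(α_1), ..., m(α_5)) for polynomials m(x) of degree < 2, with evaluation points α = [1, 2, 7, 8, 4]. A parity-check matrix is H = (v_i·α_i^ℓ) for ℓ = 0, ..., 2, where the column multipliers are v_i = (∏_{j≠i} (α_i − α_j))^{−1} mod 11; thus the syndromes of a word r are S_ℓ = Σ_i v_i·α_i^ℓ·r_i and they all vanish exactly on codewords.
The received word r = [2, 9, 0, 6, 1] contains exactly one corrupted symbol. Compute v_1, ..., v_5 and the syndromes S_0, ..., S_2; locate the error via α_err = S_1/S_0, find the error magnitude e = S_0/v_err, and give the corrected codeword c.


S = (7, 1, 8), error at position 4, error magnitude e = 10, c = [2, 9, 0, 7, 1].

Step 1: column multipliers v_i = (∏_{j≠i}(α_i − α_j))^{−1} mod 11.
  i = 1 (α = 1): (1−2)(1−7)(1−8)(1−4) = (−1)·(−6)·(−7)·(−3) = 126 ≡ 5, so v_1 = 5^{−1} = 9 (mod 11).
  i = 2 (α = 2): (2−1)(2−7)(2−8)(2−4) = 1·(−5)·(−6)·(−2) = −60 ≡ 6, so v_2 = 6^{−1} = 2 (mod 11).
  i = 3 (α = 7): (7−1)(7−2)(7−8)(7−4) = 6·5·(−1)·3 = −90 ≡ 9, so v_3 = 9^{−1} = 5 (mod 11).
  i = 4 (α = 8): (8−1)(8−2)(8−7)(8−4) = 7·6·1·4 = 168 ≡ 3, so v_4 = 3^{−1} = 4 (mod 11).
  i = 5 (α = 4): (4−1)(4−2)(4−7)(4−8) = 3·2·(−3)·(−4) = 72 ≡ 6, so v_5 = 6^{−1} = 2 (mod 11).
  v = [9, 2, 5, 4, 2].
Step 2: syndromes of r = [2, 9, 0, 6, 1] (all sums mod 11).
  S_0 = Σ v_i r_i = 9·2 + 2·9 + 5·0 + 4·6 + 2·1 = 62 ≡ 7.
  S_1 = Σ v_i α_i r_i = 9·1·2 + 2·2·9 + 5·7·0 + 4·8·6 + 2·4·1 = 254 ≡ 1.
  α_i^2 mod 11 = [1, 4, 5, 9, 5].
  S_2 = Σ v_i α_i^2 r_i = 9·1·2 + 2·4·9 + 5·5·0 + 4·9·6 + 2·5·1 = 316 ≡ 8.
  S = (7, 1, 8) ≠ 0, so r is not a codeword (an error is present).
Step 3: locate the error. For a single error e at position i, S_ℓ = v_i·e·α_i^ℓ, so α_err = S_1/S_0.
  S_0^{−1} = 7^{−1} = 8 (mod 11), so α_err = 1·8 = 8 ≡ 8 = α_4. Error position i = 4.
  Consistency check: S_2/S_1 = 8·1 = 8 ≡ 8 = α_err ✓ (single-error assumption holds).
Step 4: error magnitude e = S_0/v_4 = S_0·∏_{j≠4}(α_4 − α_j) = 7·3 = 21 ≡ 10 (mod 11).
Step 5: correct position 4: c_4 = r_4 − e = 6 − 10 ≡ 7 (mod 11). Hence c = [2, 9, 0, 7, 1].
  Check: interpolating c through the α_i gives m(x) = 6 + 7·x (degree < 2) with m(α_i) = c_i for every i, so c is indeed a codeword.


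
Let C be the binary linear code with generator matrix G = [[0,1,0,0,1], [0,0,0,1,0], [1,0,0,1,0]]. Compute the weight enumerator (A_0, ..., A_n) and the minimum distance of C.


Weight distribution: A_0 = 1, A_1 = 2, A_2 = 2, A_3 = 2, A_4 = 1. Minimum distance d = 1.

Enumerate all 2^3 = 8 messages m ∈ F_2^3.
For each, compute codeword c = mG in F_2^5, then tally its weight.
  m = 000 → c = 00000, weight = 0.
  m = 100 → c = 01001, weight = 2.
  m = 010 → c = 00010, weight = 1.
  m = 110 → c = 01011, weight = 3.
  m = 001 → c = 10010, weight = 2.
  m = 101 → c = 11011, weight = 4.
  m = 011 → c = 10000, weight = 1.
  m = 111 → c = 11001, weight = 3.
Tally weights:
  weight 0: 1 codewords.
  weight 1: 2 codewords.
  weight 2: 2 codewords.
  weight 3: 2 codewords.
  weight 4: 1 codewords.
Minimum distance d = smallest w > 0 with A_w > 0 = 1.
Sanity: Σ A_w = 8 = 2^3 = 8 ✓.


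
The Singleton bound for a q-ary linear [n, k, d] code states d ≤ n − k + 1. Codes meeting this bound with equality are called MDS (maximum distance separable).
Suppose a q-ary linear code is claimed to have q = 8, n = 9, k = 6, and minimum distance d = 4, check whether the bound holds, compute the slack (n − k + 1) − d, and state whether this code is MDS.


Singleton RHS = n − k + 1 = 4, slack = 0, bound satisfied, MDS.

Singleton bound: d ≤ n − k + 1.
Here n = 9, k = 6, so n − k + 1 = 4.
Given d = 4, check d ≤ 4: YES.
Slack = (n − k + 1) − d = 0.
The code is MDS (slack = 0).
Description: the claimed parameters are [9, 6, 4]_8; such a code would be MDS (meets Singleton bound).


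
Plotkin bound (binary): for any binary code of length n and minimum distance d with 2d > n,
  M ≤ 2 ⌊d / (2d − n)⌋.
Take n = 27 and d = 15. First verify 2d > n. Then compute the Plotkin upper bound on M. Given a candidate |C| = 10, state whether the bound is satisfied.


Plotkin bound M ≤ 10; given |C| = 10 ≤ bound (satisfied).

Check applicability: 2d = 30, n = 27.
2d − n = 3 > 0, so Plotkin applies.
Compute d/(2d−n) = 15/3 ≈ 5.0000.
⌊d/(2d−n)⌋ = 5.
Plotkin bound: M ≤ 2·5 = 10.
Given |C| = 10, check: satisfied.
This |C| is at the Plotkin bound.


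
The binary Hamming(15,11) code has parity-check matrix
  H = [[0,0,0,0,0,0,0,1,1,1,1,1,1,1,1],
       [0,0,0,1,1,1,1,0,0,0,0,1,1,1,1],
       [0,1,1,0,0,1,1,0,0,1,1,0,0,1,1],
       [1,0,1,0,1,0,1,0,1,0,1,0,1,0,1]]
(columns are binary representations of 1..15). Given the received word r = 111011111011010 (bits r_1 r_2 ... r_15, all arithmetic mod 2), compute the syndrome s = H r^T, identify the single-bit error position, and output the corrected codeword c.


s = (1, 1, 0, 0)^T, error position = 12, corrected codeword c = 111011111010010

Compute s = H r^T mod 2 one row at a time:
  s_1 = 1 + 1 + 0 + 1 + 1 + 0 + 1 + 0 = 5 ≡ 1 (mod 2).
  s_2 = 0 + 1 + 1 + 1 + 1 + 0 + 1 + 0 = 5 ≡ 1 (mod 2).
  s_3 = 1 + 1 + 1 + 1 + 0 + 1 + 1 + 0 = 6 ≡ 0 (mod 2).
  s_4 = 1 + 1 + 1 + 1 + 1 + 1 + 0 + 0 = 6 ≡ 0 (mod 2).
s = (1, 1, 0, 0)^T — this equals column 12 of H (binary 1100), so error is at position 12.
Correct: flip bit 12 of r = 111011111011010 to get c = 111011111010010.


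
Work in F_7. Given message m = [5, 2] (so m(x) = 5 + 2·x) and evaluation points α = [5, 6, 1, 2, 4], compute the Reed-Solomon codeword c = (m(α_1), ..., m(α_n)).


c = [1, 3, 0, 2, 6]

Message polynomial: m(x) = 5 + 2·x (mod 7).
For each evaluation point α_i, compute m(α_i) mod 7:
  α_1 = 5: Horner steps 2 → 1, so m(5) = 1.
  α_2 = 6: Horner steps 2 → 3, so m(6) = 3.
  α_3 = 1: Horner steps 2 → 0, so m(1) = 0.
  α_4 = 2: Horner steps 2 → 2, so m(2) = 2.
  α_5 = 4: Horner steps 2 → 6, so m(4) = 6.
Codeword c = [1, 3, 0, 2, 6] ∈ F_7^5.


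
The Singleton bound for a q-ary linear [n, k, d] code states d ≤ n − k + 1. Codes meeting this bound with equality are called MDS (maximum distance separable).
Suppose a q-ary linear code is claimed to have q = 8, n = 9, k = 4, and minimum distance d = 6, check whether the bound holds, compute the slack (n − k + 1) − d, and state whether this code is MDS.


Singleton RHS = n − k + 1 = 6, slack = 0, bound satisfied, MDS.

Singleton bound: d ≤ n − k + 1.
Here n = 9, k = 4, so n − k + 1 = 6.
Given d = 6, check d ≤ 6: YES.
Slack = (n − k + 1) − d = 0.
The code is MDS (slack = 0).
Description: the claimed parameters are [9, 4, 6]_8; such a code would be MDS (meets Singleton bound).


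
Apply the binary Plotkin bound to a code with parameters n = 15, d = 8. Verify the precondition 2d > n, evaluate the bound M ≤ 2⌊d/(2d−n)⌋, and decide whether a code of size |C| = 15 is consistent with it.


Plotkin bound M ≤ 16; given |C| = 15 ≤ bound (satisfied).

Check applicability: 2d = 16, n = 15.
2d − n = 1 > 0, so Plotkin applies.
Compute d/(2d−n) = 8/1 ≈ 8.0000.
⌊d/(2d−n)⌋ = 8.
Plotkin bound: M ≤ 2·8 = 16.
Given |C| = 15, check: satisfied.
This |C| is below the Plotkin bound.


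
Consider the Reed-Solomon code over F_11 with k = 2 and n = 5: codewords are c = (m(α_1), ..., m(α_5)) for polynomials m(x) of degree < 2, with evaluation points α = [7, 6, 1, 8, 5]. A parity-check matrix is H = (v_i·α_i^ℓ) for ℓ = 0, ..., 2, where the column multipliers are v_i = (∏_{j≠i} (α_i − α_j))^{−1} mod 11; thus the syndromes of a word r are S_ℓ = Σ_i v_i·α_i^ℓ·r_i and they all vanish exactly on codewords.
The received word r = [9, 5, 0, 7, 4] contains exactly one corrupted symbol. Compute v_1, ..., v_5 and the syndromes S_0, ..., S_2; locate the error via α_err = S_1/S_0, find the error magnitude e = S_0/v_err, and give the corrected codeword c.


S = (8, 1, 7), error at position 1, error magnitude e = 3, c = [6, 5, 0, 7, 4].

Step 1: column multipliers v_i = (∏_{j≠i}(α_i − α_j))^{−1} mod 11.
  i = 1 (α = 7): (7−6)(7−1)(7−8)(7−5) = 1·6·(−1)·2 = −12 ≡ 10, so v_1 = 10^{−1} = 10 (mod 11).
  i = 2 (α = 6): (6−7)(6−1)(6−8)(6−5) = (−1)·5·(−2)·1 = 10 ≡ 10, so v_2 = 10^{−1} = 10 (mod 11).
  i = 3 (α = 1): (1−7)(1−6)(1−8)(1−5) = (−6)·(−5)·(−7)·(−4) = 840 ≡ 4, so v_3 = 4^{−1} = 3 (mod 11).
  i = 4 (α = 8): (8−7)(8−6)(8−1)(8−5) = 1·2·7·3 = 42 ≡ 9, so v_4 = 9^{−1} = 5 (mod 11).
  i = 5 (α = 5): (5−7)(5−6)(5−1)(5−8) = (−2)·(−1)·4·(−3) = −24 ≡ 9, so v_5 = 9^{−1} = 5 (mod 11).
  v = [10, 10, 3, 5, 5].
Step 2: syndromes of r = [9, 5, 0, 7, 4] (all sums mod 11).
  S_0 = Σ v_i r_i = 10·9 + 10·5 + 3·0 + 5·7 + 5·4 = 195 ≡ 8.
  S_1 = Σ v_i α_i r_i = 10·7·9 + 10·6·5 + 3·1·0 + 5·8·7 + 5·5·4 = 1310 ≡ 1.
  α_i^2 mod 11 = [5, 3, 1, 9, 3].
  S_2 = Σ v_i α_i^2 r_i = 10·5·9 + 10·3·5 + 3·1·0 + 5·9·7 + 5·3·4 = 975 ≡ 7.
  S = (8, 1, 7) ≠ 0, so r is not a codeword (an error is present).
Step 3: locate the error. For a single error e at position i, S_ℓ = v_i·e·α_i^ℓ, so α_err = S_1/S_0.
  S_0^{−1} = 8^{−1} = 7 (mod 11), so α_err = 1·7 = 7 ≡ 7 = α_1. Error position i = 1.
  Consistency check: S_2/S_1 = 7·1 = 7 ≡ 7 = α_err ✓ (single-error assumption holds).
Step 4: error magnitude e = S_0/v_1 = S_0·∏_{j≠1}(α_1 − α_j) = 8·10 = 80 ≡ 3 (mod 11).
Step 5: correct position 1: c_1 = r_1 − e = 9 − 3 ≡ 6 (mod 11). Hence c = [6, 5, 0, 7, 4].
  Check: interpolating c through the α_i gives m(x) = 10 + 1·x (degree < 2) with m(α_i) = c_i for every i, so c is indeed a codeword.


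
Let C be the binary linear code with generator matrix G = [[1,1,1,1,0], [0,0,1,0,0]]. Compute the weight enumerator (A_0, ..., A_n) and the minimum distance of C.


Weight distribution: A_0 = 1, A_1 = 1, A_3 = 1, A_4 = 1. Minimum distance d = 1.

Enumerate all 2^2 = 4 messages m ∈ F_2^2.
For each, compute codeword c = mG in F_2^5, then tally its weight.
  m = 00 → c = 00000, weight = 0.
  m = 10 → c = 11110, weight = 4.
  m = 01 → c = 00100, weight = 1.
  m = 11 → c = 11010, weight = 3.
Tally weights:
  weight 0: 1 codewords.
  weight 1: 1 codewords.
  weight 3: 1 codewords.
  weight 4: 1 codewords.
Minimum distance d = smallest w > 0 with A_w > 0 = 1.
Sanity: Σ A_w = 4 = 2^2 = 4 ✓.


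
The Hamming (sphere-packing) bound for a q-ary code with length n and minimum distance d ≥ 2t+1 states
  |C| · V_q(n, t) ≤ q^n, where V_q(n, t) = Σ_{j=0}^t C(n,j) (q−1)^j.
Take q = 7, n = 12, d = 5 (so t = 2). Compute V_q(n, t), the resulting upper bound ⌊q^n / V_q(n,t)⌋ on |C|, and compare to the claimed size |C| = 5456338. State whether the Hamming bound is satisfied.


V_q(n, t) = 2449, q^n = 13841287201, Hamming bound = 5651811, |C| = 5456338 ≤ bound (satisfied).

Step 1: Compute V_q(n, t) = Σ_{j=0}^2 C(n, j) (q−1)^j.
  j = 0: C(12,0)·(6)^0 = 1·1 = 1.
  j = 1: C(12,1)·(6)^1 = 12·6 = 72.
  j = 2: C(12,2)·(6)^2 = 66·36 = 2376.
  V_q(n, t) = 1 + 72 + 2376 = 2449.
Step 2: q^n = 7^12 = 13841287201.
Step 3: Hamming bound ⌊q^n / V_q(n,t)⌋ = ⌊13841287201/2449⌋ = 5651811.
Step 4: Compare |C| = 5456338 to 5651811: satisfied.
The claimed |C| lies below the Hamming bound.


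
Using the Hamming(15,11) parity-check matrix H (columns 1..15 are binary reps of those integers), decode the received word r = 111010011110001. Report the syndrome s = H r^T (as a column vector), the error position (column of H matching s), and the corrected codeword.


s = (1, 0, 1, 0)^T, error position = 10, corrected codeword c = 111010011010001

Compute s = H r^T mod 2 one row at a time:
  s_1 = 1 + 1 + 1 + 1 + 0 + 0 + 0 + 1 = 5 ≡ 1 (mod 2).
  s_2 = 0 + 1 + 0 + 0 + 0 + 0 + 0 + 1 = 2 ≡ 0 (mod 2).
  s_3 = 1 + 1 + 0 + 0 + 1 + 1 + 0 + 1 = 5 ≡ 1 (mod 2).
  s_4 = 1 + 1 + 1 + 0 + 1 + 1 + 0 + 1 = 6 ≡ 0 (mod 2).
s = (1, 0, 1, 0)^T — this equals column 10 of H (binary 1010), so error is at position 10.
Correct: flip bit 10 of r = 111010011110001 to get c = 111010011010001.


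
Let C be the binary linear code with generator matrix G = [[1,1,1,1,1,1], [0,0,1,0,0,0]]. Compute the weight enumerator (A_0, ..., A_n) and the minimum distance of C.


Weight distribution: A_0 = 1, A_1 = 1, A_5 = 1, A_6 = 1. Minimum distance d = 1.

Enumerate all 2^2 = 4 messages m ∈ F_2^2.
For each, compute codeword c = mG in F_2^6, then tally its weight.
  m = 00 → c = 000000, weight = 0.
  m = 10 → c = 111111, weight = 6.
  m = 01 → c = 001000, weight = 1.
  m = 11 → c = 110111, weight = 5.
Tally weights:
  weight 0: 1 codewords.
  weight 1: 1 codewords.
  weight 5: 1 codewords.
  weight 6: 1 codewords.
Minimum distance d = smallest w > 0 with A_w > 0 = 1.
Sanity: Σ A_w = 4 = 2^2 = 4 ✓.


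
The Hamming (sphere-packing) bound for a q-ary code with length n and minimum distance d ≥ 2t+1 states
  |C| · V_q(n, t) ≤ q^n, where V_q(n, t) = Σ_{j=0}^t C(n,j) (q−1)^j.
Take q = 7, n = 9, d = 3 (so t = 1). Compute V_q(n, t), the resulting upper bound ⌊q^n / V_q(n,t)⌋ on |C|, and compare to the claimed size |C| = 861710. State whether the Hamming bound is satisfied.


V_q(n, t) = 55, q^n = 40353607, Hamming bound = 733701, |C| = 861710 > bound (violated).

Step 1: Compute V_q(n, t) = Σ_{j=0}^1 C(n, j) (q−1)^j.
  j = 0: C(9,0)·(6)^0 = 1·1 = 1.
  j = 1: C(9,1)·(6)^1 = 9·6 = 54.
  V_q(n, t) = 1 + 54 = 55.
Step 2: q^n = 7^9 = 40353607.
Step 3: Hamming bound ⌊q^n / V_q(n,t)⌋ = ⌊40353607/55⌋ = 733701.
Step 4: Compare |C| = 861710 to 733701: violated.
The claimed |C| lies above the Hamming bound, so no 7-ary code of length 9 with d ≥ 3 can have 861710 codewords.


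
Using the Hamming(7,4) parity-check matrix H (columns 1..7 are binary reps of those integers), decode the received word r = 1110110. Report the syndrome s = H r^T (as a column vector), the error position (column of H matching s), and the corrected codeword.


s = (0, 1, 1)^T, error position = 3, corrected codeword c = 1100110

Compute s = H r^T mod 2 one row at a time:
  s_1 = 0 + 1 + 1 + 0 = 2 ≡ 0 (mod 2).
  s_2 = 1 + 1 + 1 + 0 = 3 ≡ 1 (mod 2).
  s_3 = 1 + 1 + 1 + 0 = 3 ≡ 1 (mod 2).
s = (0, 1, 1)^T — this equals column 3 of H (binary 011), so error is at position 3.
Correct: flip bit 3 of r = 1110110 to get c = 1100110.


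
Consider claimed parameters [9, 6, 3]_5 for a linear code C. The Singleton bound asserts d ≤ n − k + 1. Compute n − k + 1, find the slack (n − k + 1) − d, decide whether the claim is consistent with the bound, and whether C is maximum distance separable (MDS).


Singleton RHS = n − k + 1 = 4, slack = 1, bound satisfied, not MDS.

Singleton bound: d ≤ n − k + 1.
Here n = 9, k = 6, so n − k + 1 = 4.
Given d = 3, check d ≤ 4: YES.
Slack = (n − k + 1) − d = 1.
The code is NOT MDS (slack = 1 > 0).
Description: the claimed parameters are [9, 6, 3]_5; such a code would be non-MDS.


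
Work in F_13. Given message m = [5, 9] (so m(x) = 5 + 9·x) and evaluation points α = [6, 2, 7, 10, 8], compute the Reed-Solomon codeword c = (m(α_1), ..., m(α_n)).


c = [7, 10, 3, 4, 12]

Message polynomial: m(x) = 5 + 9·x (mod 13).
For each evaluation point α_i, compute m(α_i) mod 13:
  α_1 = 6: Horner steps 9 → 7, so m(6) = 7.
  α_2 = 2: Horner steps 9 → 10, so m(2) = 10.
  α_3 = 7: Horner steps 9 → 3, so m(7) = 3.
  α_4 = 10: Horner steps 9 → 4, so m(10) = 4.
  α_5 = 8: Horner steps 9 → 12, so m(8) = 12.
Codeword c = [7, 10, 3, 4, 12] ∈ F_13^5.


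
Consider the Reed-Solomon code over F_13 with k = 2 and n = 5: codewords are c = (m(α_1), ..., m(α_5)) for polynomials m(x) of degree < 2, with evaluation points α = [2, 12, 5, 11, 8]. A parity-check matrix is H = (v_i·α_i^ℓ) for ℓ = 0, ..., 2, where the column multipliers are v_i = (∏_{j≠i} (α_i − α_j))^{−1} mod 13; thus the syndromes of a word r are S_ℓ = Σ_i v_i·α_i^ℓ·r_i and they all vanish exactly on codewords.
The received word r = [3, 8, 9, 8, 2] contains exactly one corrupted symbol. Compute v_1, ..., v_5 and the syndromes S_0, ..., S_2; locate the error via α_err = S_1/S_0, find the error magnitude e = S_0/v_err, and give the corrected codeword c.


S = (9, 4, 9), error at position 2, error magnitude e = 11, c = [3, 10, 9, 8, 2].

Step 1: column multipliers v_i = (∏_{j≠i}(α_i − α_j))^{−1} mod 13.
  i = 1 (α = 2): (2−12)(2−5)(2−11)(2−8) = (−10)·(−3)·(−9)·(−6) = 1620 ≡ 8, so v_1 = 8^{−1} = 5 (mod 13).
  i = 2 (α = 12): (12−2)(12−5)(12−11)(12−8) = 10·7·1·4 = 280 ≡ 7, so v_2 = 7^{−1} = 2 (mod 13).
  i = 3 (α = 5): (5−2)(5−12)(5−11)(5−8) = 3·(−7)·(−6)·(−3) = −378 ≡ 12, so v_3 = 12^{−1} = 12 (mod 13).
  i = 4 (α = 11): (11−2)(11−12)(11−5)(11−8) = 9·(−1)·6·3 = −162 ≡ 7, so v_4 = 7^{−1} = 2 (mod 13).
  i = 5 (α = 8): (8−2)(8−12)(8−5)(8−11) = 6·(−4)·3·(−3) = 216 ≡ 8, so v_5 = 8^{−1} = 5 (mod 13).
  v = [5, 2, 12, 2, 5].
Step 2: syndromes of r = [3, 8, 9, 8, 2] (all sums mod 13).
  S_0 = Σ v_i r_i = 5·3 + 2·8 + 12·9 + 2·8 + 5·2 = 165 ≡ 9.
  S_1 = Σ v_i α_i r_i = 5·2·3 + 2·12·8 + 12·5·9 + 2·11·8 + 5·8·2 = 1018 ≡ 4.
  α_i^2 mod 13 = [4, 1, 12, 4, 12].
  S_2 = Σ v_i α_i^2 r_i = 5·4·3 + 2·1·8 + 12·12·9 + 2·4·8 + 5·12·2 = 1556 ≡ 9.
  S = (9, 4, 9) ≠ 0, so r is not a codeword (an error is present).
Step 3: locate the error. For a single error e at position i, S_ℓ = v_i·e·α_i^ℓ, so α_err = S_1/S_0.
  S_0^{−1} = 9^{−1} = 3 (mod 13), so α_err = 4·3 = 12 ≡ 12 = α_2. Error position i = 2.
  Consistency check: S_2/S_1 = 9·10 = 90 ≡ 12 = α_err ✓ (single-error assumption holds).
Step 4: error magnitude e = S_0/v_2 = S_0·∏_{j≠2}(α_2 − α_j) = 9·7 = 63 ≡ 11 (mod 13).
Step 5: correct position 2: c_2 = r_2 − e = 8 − 11 ≡ 10 (mod 13). Hence c = [3, 10, 9, 8, 2].
  Check: interpolating c through the α_i gives m(x) = 12 + 2·x (degree < 2) with m(α_i) = c_i for every i, so c is indeed a codeword.


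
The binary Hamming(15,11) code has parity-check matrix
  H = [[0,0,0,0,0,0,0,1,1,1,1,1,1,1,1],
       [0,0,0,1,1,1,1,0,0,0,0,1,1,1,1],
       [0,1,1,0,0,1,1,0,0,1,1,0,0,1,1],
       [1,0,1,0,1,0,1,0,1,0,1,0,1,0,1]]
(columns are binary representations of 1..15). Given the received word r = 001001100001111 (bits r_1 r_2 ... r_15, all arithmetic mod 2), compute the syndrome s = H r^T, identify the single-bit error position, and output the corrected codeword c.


s = (0, 0, 1, 0)^T, error position = 2, corrected codeword c = 011001100001111

Compute s = H r^T mod 2 one row at a time:
  s_1 = 0 + 0 + 0 + 0 + 1 + 1 + 1 + 1 = 4 ≡ 0 (mod 2).
  s_2 = 0 + 0 + 1 + 1 + 1 + 1 + 1 + 1 = 6 ≡ 0 (mod 2).
  s_3 = 0 + 1 + 1 + 1 + 0 + 0 + 1 + 1 = 5 ≡ 1 (mod 2).
  s_4 = 0 + 1 + 0 + 1 + 0 + 0 + 1 + 1 = 4 ≡ 0 (mod 2).
s = (0, 0, 1, 0)^T — this equals column 2 of H (binary 0010), so error is at position 2.
Correct: flip bit 2 of r = 001001100001111 to get c = 011001100001111.


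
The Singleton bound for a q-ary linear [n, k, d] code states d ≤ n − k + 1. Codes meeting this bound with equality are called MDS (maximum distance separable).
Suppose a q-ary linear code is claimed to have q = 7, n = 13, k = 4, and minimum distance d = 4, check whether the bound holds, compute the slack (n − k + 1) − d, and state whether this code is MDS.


Singleton RHS = n − k + 1 = 10, slack = 6, bound satisfied, not MDS.

Singleton bound: d ≤ n − k + 1.
Here n = 13, k = 4, so n − k + 1 = 10.
Given d = 4, check d ≤ 10: YES.
Slack = (n − k + 1) − d = 6.
The code is NOT MDS (slack = 6 > 0).
Description: the claimed parameters are [13, 4, 4]_7; such a code would be non-MDS.


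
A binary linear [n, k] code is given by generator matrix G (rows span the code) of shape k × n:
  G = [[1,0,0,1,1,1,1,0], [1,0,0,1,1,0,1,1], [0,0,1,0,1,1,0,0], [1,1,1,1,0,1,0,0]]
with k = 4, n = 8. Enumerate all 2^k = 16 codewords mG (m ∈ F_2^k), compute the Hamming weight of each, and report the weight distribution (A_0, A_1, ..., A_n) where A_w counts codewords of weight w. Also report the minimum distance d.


Weight distribution: A_0 = 1, A_2 = 1, A_3 = 4, A_4 = 3, A_5 = 4, A_6 = 3. Minimum distance d = 2.

Enumerate all 2^4 = 16 messages m ∈ F_2^4.
For each, compute codeword c = mG in F_2^8, then tally its weight.
  m = 0000 → c = 00000000, weight = 0.
  m = 1000 → c = 10011110, weight = 5.
  m = 0100 → c = 10011011, weight = 5.
  m = 1100 → c = 00000101, weight = 2.
  m = 0010 → c = 00101100, weight = 3.
  m = 1010 → c = 10110010, weight = 4.
  m = 0110 → c = 10110111, weight = 6.
  m = 1110 → c = 00101001, weight = 3.
  m = 0001 → c = 11110100, weight = 5.
  m = 1001 → c = 01101010, weight = 4.
  m = 0101 → c = 01101111, weight = 6.
  m = 1101 → c = 11110001, weight = 5.
  m = 0011 → c = 11011000, weight = 4.
  m = 1011 → c = 01000110, weight = 3.
  m = 0111 → c = 01000011, weight = 3.
  m = 1111 → c = 11011101, weight = 6.
Tally weights:
  weight 0: 1 codewords.
  weight 2: 1 codewords.
  weight 3: 4 codewords.
  weight 4: 3 codewords.
  weight 5: 4 codewords.
  weight 6: 3 codewords.
Minimum distance d = smallest w > 0 with A_w > 0 = 2.
Sanity: Σ A_w = 16 = 2^4 = 16 ✓.


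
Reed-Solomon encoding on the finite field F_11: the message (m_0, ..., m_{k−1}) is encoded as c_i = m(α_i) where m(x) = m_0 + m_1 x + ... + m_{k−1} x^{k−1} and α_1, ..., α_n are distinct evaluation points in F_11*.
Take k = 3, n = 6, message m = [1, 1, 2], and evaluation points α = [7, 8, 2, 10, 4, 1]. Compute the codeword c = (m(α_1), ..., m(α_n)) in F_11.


c = [7, 5, 0, 2, 4, 4]

Message polynomial: m(x) = 1 + 1·x + 2·x^2 (mod 11).
For each evaluation point α_i, compute m(α_i) mod 11:
  α_1 = 7: Horner steps 2 → 4 → 7, so m(7) = 7.
  α_2 = 8: Horner steps 2 → 6 → 5, so m(8) = 5.
  α_3 = 2: Horner steps 2 → 5 → 0, so m(2) = 0.
  α_4 = 10: Horner steps 2 → 10 → 2, so m(10) = 2.
  α_5 = 4: Horner steps 2 → 9 → 4, so m(4) = 4.
  α_6 = 1: Horner steps 2 → 3 → 4, so m(1) = 4.
Codeword c = [7, 5, 0, 2, 4, 4] ∈ F_11^6.


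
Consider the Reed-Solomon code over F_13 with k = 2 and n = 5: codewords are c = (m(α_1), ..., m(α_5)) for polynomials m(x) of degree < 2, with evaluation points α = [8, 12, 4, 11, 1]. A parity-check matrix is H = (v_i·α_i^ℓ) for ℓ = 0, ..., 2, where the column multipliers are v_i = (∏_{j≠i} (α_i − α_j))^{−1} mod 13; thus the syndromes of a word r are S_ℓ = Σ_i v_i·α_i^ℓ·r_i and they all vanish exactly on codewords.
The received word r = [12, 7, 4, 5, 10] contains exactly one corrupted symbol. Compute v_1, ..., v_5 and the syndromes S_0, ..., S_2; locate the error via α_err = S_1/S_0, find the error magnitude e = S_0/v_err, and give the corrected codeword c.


S = (10, 10, 10), error at position 5, error magnitude e = 12, c = [12, 7, 4, 5, 11].

Step 1: column multipliers v_i = (∏_{j≠i}(α_i − α_j))^{−1} mod 13.
  i = 1 (α = 8): (8−12)(8−4)(8−11)(8−1) = (−4)·4·(−3)·7 = 336 ≡ 11, so v_1 = 11^{−1} = 6 (mod 13).
  i = 2 (α = 12): (12−8)(12−4)(12−11)(12−1) = 4·8·1·11 = 352 ≡ 1, so v_2 = 1^{−1} = 1 (mod 13).
  i = 3 (α = 4): (4−8)(4−12)(4−11)(4−1) = (−4)·(−8)·(−7)·3 = −672 ≡ 4, so v_3 = 4^{−1} = 10 (mod 13).
  i = 4 (α = 11): (11−8)(11−12)(11−4)(11−1) = 3·(−1)·7·10 = −210 ≡ 11, so v_4 = 11^{−1} = 6 (mod 13).
  i = 5 (α = 1): (1−8)(1−12)(1−4)(1−11) = (−7)·(−11)·(−3)·(−10) = 2310 ≡ 9, so v_5 = 9^{−1} = 3 (mod 13).
  v = [6, 1, 10, 6, 3].
Step 2: syndromes of r = [12, 7, 4, 5, 10] (all sums mod 13).
  S_0 = Σ v_i r_i = 6·12 + 1·7 + 10·4 + 6·5 + 3·10 = 179 ≡ 10.
  S_1 = Σ v_i α_i r_i = 6·8·12 + 1·12·7 + 10·4·4 + 6·11·5 + 3·1·10 = 1180 ≡ 10.
  α_i^2 mod 13 = [12, 1, 3, 4, 1].
  S_2 = Σ v_i α_i^2 r_i = 6·12·12 + 1·1·7 + 10·3·4 + 6·4·5 + 3·1·10 = 1141 ≡ 10.
  S = (10, 10, 10) ≠ 0, so r is not a codeword (an error is present).
Step 3: locate the error. For a single error e at position i, S_ℓ = v_i·e·α_i^ℓ, so α_err = S_1/S_0.
  S_0^{−1} = 10^{−1} = 4 (mod 13), so α_err = 10·4 = 40 ≡ 1 = α_5. Error position i = 5.
  Consistency check: S_2/S_1 = 10·4 = 40 ≡ 1 = α_err ✓ (single-error assumption holds).
Step 4: error magnitude e = S_0/v_5 = S_0·∏_{j≠5}(α_5 − α_j) = 10·9 = 90 ≡ 12 (mod 13).
Step 5: correct position 5: c_5 = r_5 − e = 10 − 12 ≡ 11 (mod 13). Hence c = [12, 7, 4, 5, 11].
  Check: interpolating c through the α_i gives m(x) = 9 + 2·x (degree < 2) with m(α_i) = c_i for every i, so c is indeed a codeword.
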